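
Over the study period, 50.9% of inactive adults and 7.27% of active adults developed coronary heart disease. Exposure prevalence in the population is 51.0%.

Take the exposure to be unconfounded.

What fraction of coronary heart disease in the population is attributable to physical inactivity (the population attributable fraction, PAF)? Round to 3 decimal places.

PAF ≈ 0.754

p₁ = 0.509, p₀ = 0.0727.
Overall risk P(Y=1) = π·p₁ + (1−π)·p₀ = 0.51×0.509 + 0.49×0.0727 = 0.29521.
Under exogeneity, PAF = [P(Y=1) − p₀] / P(Y=1).
PAF = (0.29521 − 0.0727) / 0.29521 ≈ 0.7537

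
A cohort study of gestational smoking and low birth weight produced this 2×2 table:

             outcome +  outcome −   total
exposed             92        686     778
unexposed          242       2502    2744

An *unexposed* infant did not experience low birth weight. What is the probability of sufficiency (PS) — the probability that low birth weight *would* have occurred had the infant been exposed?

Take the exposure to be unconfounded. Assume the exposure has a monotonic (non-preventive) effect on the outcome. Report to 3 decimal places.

PS ≈ 0.033

p₁ = P(outcome | exposed) = 92/778 = 0.11825
p₀ = P(outcome | unexposed) = 242/2744 = 0.088192
Under exogeneity and monotonicity, PS = (p₁ − p₀) / (1 − p₀).
PS = (0.11825 − 0.088192) / (1 − 0.088192) = 0.03006 / 0.91181 ≈ 0.0330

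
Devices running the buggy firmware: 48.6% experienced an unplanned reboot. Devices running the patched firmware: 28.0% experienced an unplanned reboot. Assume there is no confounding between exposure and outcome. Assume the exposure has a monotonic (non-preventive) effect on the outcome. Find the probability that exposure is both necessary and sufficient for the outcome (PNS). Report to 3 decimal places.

p₁ = 0.486, p₀ = 0.28.
Under exogeneity and monotonicity, PNS = p₁ − p₀.
PNS = 0.486 − 0.28 = 0.206

PNS ≈ 0.206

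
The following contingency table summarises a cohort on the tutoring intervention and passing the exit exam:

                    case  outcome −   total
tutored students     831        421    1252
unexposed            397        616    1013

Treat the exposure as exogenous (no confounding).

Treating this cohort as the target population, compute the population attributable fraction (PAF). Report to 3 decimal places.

p₁ = P(outcome | exposed) = 831/1252 = 0.66374
p₀ = P(outcome | unexposed) = 397/1013 = 0.39191
Exposure prevalence π = 1252/2265 = 0.55276; overall risk P(Y=1) = 0.54216.
Under exogeneity, PAF = [P(Y=1) − p₀]/P(Y=1).
PAF = (0.54216 − 0.39191) / 0.54216 ≈ 0.2771

PAF ≈ 0.277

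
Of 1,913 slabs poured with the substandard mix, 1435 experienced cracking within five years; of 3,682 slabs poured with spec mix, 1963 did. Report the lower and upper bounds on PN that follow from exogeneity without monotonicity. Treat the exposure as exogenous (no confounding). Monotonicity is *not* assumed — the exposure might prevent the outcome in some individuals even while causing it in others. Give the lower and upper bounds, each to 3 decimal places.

0.289 ≤ PN ≤ 0.622

p₁ = P(outcome | exposed) = 1435/1913 = 0.75013
p₀ = P(outcome | unexposed) = 1963/3682 = 0.53313
Under exogeneity alone the bounds on PN are max{0,(p₁−p₀)/p₁} ≤ PN ≤ min{1,(1−p₀)/p₁}.
  lower = (p₁ − p₀)/p₁ = 0.217 / 0.75013 ≈ 0.2893
  upper = min{1, (1 − p₀)/p₁} = 0.46687 / 0.75013 ≈ 0.6224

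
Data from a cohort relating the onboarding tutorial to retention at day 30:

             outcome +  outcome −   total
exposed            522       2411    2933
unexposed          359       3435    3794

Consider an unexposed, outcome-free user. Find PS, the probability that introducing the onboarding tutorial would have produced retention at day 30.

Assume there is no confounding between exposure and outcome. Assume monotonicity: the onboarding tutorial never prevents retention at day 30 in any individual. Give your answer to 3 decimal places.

p₁ = P(outcome | exposed) = 522/2933 = 0.17797
p₀ = P(outcome | unexposed) = 359/3794 = 0.094623
Under exogeneity and monotonicity, PS = (p₁ − p₀) / (1 − p₀).
PS = (0.17797 − 0.094623) / (1 − 0.094623) = 0.083352 / 0.90538 ≈ 0.0921

PS ≈ 0.092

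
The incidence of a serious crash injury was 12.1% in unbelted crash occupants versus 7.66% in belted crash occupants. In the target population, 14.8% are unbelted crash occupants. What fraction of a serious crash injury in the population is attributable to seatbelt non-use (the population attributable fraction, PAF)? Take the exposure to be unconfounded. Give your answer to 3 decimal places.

p₁ = 0.121, p₀ = 0.0766.
Overall risk P(Y=1) = π·p₁ + (1−π)·p₀ = 0.148×0.121 + 0.852×0.0766 = 0.083171.
Under exogeneity, PAF = [P(Y=1) − p₀] / P(Y=1).
PAF = (0.083171 − 0.0766) / 0.083171 ≈ 0.0790

PAF ≈ 0.079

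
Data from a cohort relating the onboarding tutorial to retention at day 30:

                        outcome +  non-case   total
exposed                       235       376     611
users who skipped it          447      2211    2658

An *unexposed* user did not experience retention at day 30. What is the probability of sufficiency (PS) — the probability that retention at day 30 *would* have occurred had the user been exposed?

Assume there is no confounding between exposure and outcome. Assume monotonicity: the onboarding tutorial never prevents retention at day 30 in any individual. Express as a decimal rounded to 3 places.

PS ≈ 0.260

p₁ = P(outcome | exposed) = 235/611 = 0.38462
p₀ = P(outcome | unexposed) = 447/2658 = 0.16817
Under exogeneity and monotonicity, PS = (p₁ − p₀) / (1 − p₀).
PS = (0.38462 − 0.16817) / (1 − 0.16817) = 0.21644 / 0.83183 ≈ 0.2602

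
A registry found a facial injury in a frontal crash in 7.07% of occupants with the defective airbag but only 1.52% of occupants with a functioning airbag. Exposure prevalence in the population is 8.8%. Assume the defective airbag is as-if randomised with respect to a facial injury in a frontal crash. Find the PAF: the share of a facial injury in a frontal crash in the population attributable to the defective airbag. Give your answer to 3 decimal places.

p₁ = 0.0707, p₀ = 0.0152.
Overall risk P(Y=1) = π·p₁ + (1−π)·p₀ = 0.088×0.0707 + 0.912×0.0152 = 0.020084.
Under exogeneity, PAF = [P(Y=1) − p₀] / P(Y=1).
PAF = (0.020084 − 0.0152) / 0.020084 ≈ 0.2432

PAF ≈ 0.243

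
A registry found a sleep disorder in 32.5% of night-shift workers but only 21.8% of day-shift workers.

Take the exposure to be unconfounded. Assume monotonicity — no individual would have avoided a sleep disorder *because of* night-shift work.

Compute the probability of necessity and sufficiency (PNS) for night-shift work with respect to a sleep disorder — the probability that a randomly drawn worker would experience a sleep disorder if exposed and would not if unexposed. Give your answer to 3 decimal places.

PNS ≈ 0.107

p₁ = 0.325, p₀ = 0.218.
Under exogeneity and monotonicity, PNS = p₁ − p₀.
PNS = 0.325 − 0.218 = 0.107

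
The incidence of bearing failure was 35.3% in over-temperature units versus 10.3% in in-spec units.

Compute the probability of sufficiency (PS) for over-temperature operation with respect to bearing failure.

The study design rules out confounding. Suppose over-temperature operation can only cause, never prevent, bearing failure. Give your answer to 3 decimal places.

p₁ = 0.353, p₀ = 0.103.
Under exogeneity and monotonicity, PS = (p₁ − p₀) / (1 − p₀).
PS = (0.353 − 0.103) / (1 − 0.103) = 0.25 / 0.897 ≈ 0.2787

PS ≈ 0.279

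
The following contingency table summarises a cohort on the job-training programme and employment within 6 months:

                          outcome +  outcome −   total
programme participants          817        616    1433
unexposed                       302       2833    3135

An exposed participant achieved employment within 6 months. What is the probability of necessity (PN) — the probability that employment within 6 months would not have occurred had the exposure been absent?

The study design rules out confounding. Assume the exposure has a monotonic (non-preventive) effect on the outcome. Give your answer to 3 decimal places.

p₁ = P(outcome | exposed) = 817/1433 = 0.57013
p₀ = P(outcome | unexposed) = 302/3135 = 0.096332
Under exogeneity and monotonicity, PN = (p₁ − p₀)/p₁.
PN = (0.57013 − 0.096332) / 0.57013 ≈ 0.8310

PN ≈ 0.831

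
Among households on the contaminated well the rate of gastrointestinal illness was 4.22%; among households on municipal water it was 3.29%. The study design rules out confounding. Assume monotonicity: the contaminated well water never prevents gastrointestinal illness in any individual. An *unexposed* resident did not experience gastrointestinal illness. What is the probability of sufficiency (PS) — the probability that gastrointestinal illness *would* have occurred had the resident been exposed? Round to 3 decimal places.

p₁ = 0.0422, p₀ = 0.0329.
Under exogeneity and monotonicity, PS = (p₁ − p₀) / (1 − p₀).
PS = (0.0422 − 0.0329) / (1 − 0.0329) = 0.0093 / 0.9671 ≈ 0.0096

PS ≈ 0.010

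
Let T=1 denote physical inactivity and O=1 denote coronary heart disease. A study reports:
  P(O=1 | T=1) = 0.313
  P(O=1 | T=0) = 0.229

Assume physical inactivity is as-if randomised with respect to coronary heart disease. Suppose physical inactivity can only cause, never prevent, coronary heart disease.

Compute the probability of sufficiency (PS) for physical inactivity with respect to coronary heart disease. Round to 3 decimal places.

Let p₁ = 0.313, p₀ = 0.229.
Under exogeneity and monotonicity, PS = (p₁ − p₀) / (1 − p₀).
PS = (0.313 − 0.229) / (1 − 0.229) = 0.084 / 0.771 ≈ 0.1089

PS ≈ 0.109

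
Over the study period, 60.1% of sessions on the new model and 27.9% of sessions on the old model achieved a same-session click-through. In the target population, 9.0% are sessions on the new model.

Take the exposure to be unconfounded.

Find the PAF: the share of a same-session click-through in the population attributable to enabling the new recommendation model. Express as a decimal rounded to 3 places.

p₁ = 0.601, p₀ = 0.279.
Overall risk P(Y=1) = π·p₁ + (1−π)·p₀ = 0.09×0.601 + 0.91×0.279 = 0.30798.
Under exogeneity, PAF = [P(Y=1) − p₀] / P(Y=1).
PAF = (0.30798 − 0.279) / 0.30798 ≈ 0.0941

PAF ≈ 0.094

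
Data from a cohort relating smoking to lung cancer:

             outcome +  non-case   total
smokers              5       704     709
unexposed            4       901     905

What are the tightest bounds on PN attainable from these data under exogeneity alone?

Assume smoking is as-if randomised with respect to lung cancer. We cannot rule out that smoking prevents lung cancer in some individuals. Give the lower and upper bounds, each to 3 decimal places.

p₁ = P(outcome | exposed) = 5/709 = 0.0070522
p₀ = P(outcome | unexposed) = 4/905 = 0.0044199
Under exogeneity alone the bounds on PN are max{0,(p₁−p₀)/p₁} ≤ PN ≤ min{1,(1−p₀)/p₁}.
  lower = (p₁ − p₀)/p₁ = 0.0026323 / 0.0070522 ≈ 0.3733
  upper = min{1, (1 − p₀)/p₁} = 0.99558 / 0.0070522 ≈ 141.1733 → capped at 1

0.373 ≤ PN ≤ 1.000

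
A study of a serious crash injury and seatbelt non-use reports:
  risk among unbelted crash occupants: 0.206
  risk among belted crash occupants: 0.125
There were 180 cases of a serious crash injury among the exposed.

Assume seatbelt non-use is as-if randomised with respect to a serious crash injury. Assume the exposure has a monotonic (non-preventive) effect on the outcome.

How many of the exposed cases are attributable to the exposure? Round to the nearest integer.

Let p₁ = 0.206, p₀ = 0.125.
PN = (p₁ − p₀)/p₁ = (0.206 − 0.125) / 0.206 ≈ 0.39320.
Attributable cases ≈ PN × (exposed cases) = 0.39320 × 180 ≈ 70.78.

about 71 cases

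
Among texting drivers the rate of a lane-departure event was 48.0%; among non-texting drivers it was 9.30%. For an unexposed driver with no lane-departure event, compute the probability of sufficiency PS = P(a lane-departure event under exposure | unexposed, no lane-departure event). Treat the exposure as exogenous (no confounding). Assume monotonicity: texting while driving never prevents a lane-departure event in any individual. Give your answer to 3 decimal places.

PS ≈ 0.427

p₁ = 0.48, p₀ = 0.093.
Under exogeneity and monotonicity, PS = (p₁ − p₀) / (1 − p₀).
PS = (0.48 − 0.093) / (1 − 0.093) = 0.387 / 0.907 ≈ 0.4267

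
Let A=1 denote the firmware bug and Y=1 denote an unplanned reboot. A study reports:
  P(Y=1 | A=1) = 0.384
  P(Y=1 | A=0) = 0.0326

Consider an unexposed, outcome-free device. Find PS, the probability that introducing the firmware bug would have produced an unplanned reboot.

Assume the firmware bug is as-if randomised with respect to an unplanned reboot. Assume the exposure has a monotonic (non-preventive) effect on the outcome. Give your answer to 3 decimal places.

Let p₁ = 0.384, p₀ = 0.0326.
Under exogeneity and monotonicity, PS = (p₁ − p₀) / (1 − p₀).
PS = (0.384 − 0.0326) / (1 − 0.0326) = 0.3514 / 0.9674 ≈ 0.3632

PS ≈ 0.363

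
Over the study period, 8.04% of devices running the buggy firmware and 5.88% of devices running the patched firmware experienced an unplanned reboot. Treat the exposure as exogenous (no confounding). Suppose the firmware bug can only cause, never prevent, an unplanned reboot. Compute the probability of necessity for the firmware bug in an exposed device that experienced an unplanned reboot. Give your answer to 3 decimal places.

p₁ = 0.0804, p₀ = 0.0588.
Under exogeneity and monotonicity, PN = (p₁ − p₀) / p₁.
PN = (0.0804 − 0.0588) / 0.0804 = 0.0216 / 0.0804 ≈ 0.2687

PN ≈ 0.269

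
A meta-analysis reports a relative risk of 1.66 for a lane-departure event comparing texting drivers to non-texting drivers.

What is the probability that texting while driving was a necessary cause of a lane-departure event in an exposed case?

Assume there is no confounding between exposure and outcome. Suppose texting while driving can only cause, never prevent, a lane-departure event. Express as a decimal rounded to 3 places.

Under exogeneity and monotonicity, PN = (RR − 1) / RR = 1 − 1/RR.
PN = (1.66 − 1) / 1.66 = 0.66 / 1.66 ≈ 0.3976

PN ≈ 0.398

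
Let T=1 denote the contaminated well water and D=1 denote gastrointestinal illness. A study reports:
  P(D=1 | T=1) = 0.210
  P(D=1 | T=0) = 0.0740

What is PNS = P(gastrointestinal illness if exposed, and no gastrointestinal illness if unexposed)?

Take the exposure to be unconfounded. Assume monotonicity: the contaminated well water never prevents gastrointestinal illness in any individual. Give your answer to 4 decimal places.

PNS ≈ 0.1360

Let p₁ = 0.21, p₀ = 0.074.
Under exogeneity and monotonicity, PNS = p₁ − p₀.
PNS = 0.21 − 0.074 = 0.136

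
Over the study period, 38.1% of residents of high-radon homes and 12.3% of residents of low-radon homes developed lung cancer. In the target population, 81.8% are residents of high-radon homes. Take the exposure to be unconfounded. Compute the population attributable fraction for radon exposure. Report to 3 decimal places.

p₁ = 0.381, p₀ = 0.123.
Overall risk P(Y=1) = π·p₁ + (1−π)·p₀ = 0.818×0.381 + 0.182×0.123 = 0.33404.
Under exogeneity, PAF = [P(Y=1) − p₀] / P(Y=1).
PAF = (0.33404 − 0.123) / 0.33404 ≈ 0.6318

PAF ≈ 0.632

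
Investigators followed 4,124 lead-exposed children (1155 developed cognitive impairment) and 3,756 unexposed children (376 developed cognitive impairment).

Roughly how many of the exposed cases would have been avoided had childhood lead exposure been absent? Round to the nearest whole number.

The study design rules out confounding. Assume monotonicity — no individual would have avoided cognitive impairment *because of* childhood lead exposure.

p₁ = P(outcome | exposed) = 1155/4124 = 0.28007
p₀ = P(outcome | unexposed) = 376/3756 = 0.10011
PN = (p₁ − p₀)/p₁ = (0.28007 − 0.10011) / 0.28007 ≈ 0.64256.
Attributable cases ≈ PN × (exposed cases) = 0.64256 × 1155 ≈ 742.16.

about 742 cases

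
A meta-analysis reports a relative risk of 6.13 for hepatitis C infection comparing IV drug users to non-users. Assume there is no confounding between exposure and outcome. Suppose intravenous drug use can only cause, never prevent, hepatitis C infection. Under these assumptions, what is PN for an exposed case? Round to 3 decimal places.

PN ≈ 0.837

Under exogeneity and monotonicity, PN = (RR − 1) / RR = 1 − 1/RR.
PN = (6.13 − 1) / 6.13 = 5.13 / 6.13 ≈ 0.8369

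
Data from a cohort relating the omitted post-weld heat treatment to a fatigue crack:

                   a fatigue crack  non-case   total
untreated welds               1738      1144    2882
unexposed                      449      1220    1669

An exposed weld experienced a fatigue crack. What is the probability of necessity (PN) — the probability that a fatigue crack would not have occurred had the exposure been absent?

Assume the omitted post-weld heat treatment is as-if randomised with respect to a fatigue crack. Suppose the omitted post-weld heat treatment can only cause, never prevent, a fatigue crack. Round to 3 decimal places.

PN ≈ 0.554

p₁ = P(outcome | exposed) = 1738/2882 = 0.60305
p₀ = P(outcome | unexposed) = 449/1669 = 0.26902
Under exogeneity and monotonicity, PN = (p₁ − p₀) / p₁.
PN = (0.60305 − 0.26902) / 0.60305 = 0.33403 / 0.60305 ≈ 0.5539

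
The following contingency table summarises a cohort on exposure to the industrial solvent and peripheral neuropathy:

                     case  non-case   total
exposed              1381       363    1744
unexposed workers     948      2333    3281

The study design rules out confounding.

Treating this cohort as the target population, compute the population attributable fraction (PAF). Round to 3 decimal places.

p₁ = P(outcome | exposed) = 1381/1744 = 0.79186
p₀ = P(outcome | unexposed) = 948/3281 = 0.28894
Exposure prevalence π = 1744/5025 = 0.34706; overall risk P(Y=1) = 0.46348.
Under exogeneity, PAF = [P(Y=1) − p₀]/P(Y=1).
PAF = (0.46348 − 0.28894) / 0.46348 ≈ 0.3766

PAF ≈ 0.377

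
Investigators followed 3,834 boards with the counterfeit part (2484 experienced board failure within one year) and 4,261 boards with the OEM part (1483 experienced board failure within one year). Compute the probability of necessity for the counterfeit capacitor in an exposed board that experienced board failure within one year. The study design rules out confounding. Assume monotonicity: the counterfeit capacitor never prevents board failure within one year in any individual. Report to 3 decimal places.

p₁ = P(outcome | exposed) = 2484/3834 = 0.64789
p₀ = P(outcome | unexposed) = 1483/4261 = 0.34804
Under exogeneity and monotonicity, PN = (p₁ − p₀) / p₁.
PN = (0.64789 − 0.34804) / 0.64789 = 0.29985 / 0.64789 ≈ 0.4628

PN ≈ 0.463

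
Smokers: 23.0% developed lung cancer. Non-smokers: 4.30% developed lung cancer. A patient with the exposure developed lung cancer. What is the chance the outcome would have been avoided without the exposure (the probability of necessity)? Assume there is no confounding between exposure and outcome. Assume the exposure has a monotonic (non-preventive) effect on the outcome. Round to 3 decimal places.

p₁ = 0.23, p₀ = 0.043.
Under exogeneity and monotonicity, PN = (p₁ − p₀) / p₁.
PN = (0.23 − 0.043) / 0.23 = 0.187 / 0.23 ≈ 0.8130

PN ≈ 0.813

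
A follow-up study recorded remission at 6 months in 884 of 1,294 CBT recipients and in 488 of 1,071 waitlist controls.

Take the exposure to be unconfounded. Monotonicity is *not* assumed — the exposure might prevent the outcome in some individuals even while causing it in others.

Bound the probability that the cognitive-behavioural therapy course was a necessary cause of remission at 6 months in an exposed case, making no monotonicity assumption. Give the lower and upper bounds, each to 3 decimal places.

0.333 ≤ PN ≤ 0.797

p₁ = P(outcome | exposed) = 884/1294 = 0.68315
p₀ = P(outcome | unexposed) = 488/1071 = 0.45565
Under exogeneity alone the bounds on PN are max{0,(p₁−p₀)/p₁} ≤ PN ≤ min{1,(1−p₀)/p₁}.
  lower = (p₁ − p₀)/p₁ = 0.2275 / 0.68315 ≈ 0.3330
  upper = min{1, (1 − p₀)/p₁} = 0.54435 / 0.68315 ≈ 0.7968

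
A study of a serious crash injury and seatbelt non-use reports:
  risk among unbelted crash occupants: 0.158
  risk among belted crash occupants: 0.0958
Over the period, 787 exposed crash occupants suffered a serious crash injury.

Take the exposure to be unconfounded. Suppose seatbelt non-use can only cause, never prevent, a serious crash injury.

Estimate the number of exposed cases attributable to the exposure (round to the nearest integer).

Let p₁ = 0.158, p₀ = 0.0958.
PN = (p₁ − p₀)/p₁ = (0.158 − 0.0958) / 0.158 ≈ 0.39367.
Attributable cases ≈ PN × (exposed cases) = 0.39367 × 787 ≈ 309.82.

about 310 cases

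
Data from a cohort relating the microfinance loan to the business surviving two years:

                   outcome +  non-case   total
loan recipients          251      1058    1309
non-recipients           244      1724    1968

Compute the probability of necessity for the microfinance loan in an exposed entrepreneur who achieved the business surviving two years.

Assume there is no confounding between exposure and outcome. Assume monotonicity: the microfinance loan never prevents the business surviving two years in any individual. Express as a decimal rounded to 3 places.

PN ≈ 0.353

p₁ = P(outcome | exposed) = 251/1309 = 0.19175
p₀ = P(outcome | unexposed) = 244/1968 = 0.12398
Under exogeneity and monotonicity, PN = (p₁ − p₀) / p₁.
PN = (0.19175 − 0.12398) / 0.19175 = 0.067766 / 0.19175 ≈ 0.3534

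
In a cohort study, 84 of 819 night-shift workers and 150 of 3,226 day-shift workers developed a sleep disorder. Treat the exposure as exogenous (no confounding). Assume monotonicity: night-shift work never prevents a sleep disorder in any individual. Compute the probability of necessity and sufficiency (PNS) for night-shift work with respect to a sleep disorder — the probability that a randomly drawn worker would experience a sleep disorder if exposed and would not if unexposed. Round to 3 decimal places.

PNS ≈ 0.056

p₁ = P(outcome | exposed) = 84/819 = 0.10256
p₀ = P(outcome | unexposed) = 150/3226 = 0.046497
Under exogeneity and monotonicity, PNS = p₁ − p₀.
PNS = 0.10256 − 0.046497 = 0.056067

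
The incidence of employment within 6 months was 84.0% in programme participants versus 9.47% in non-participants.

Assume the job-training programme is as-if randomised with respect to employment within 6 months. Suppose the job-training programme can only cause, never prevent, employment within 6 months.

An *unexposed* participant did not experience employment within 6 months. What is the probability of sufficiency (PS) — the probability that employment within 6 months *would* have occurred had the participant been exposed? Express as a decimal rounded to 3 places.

PS ≈ 0.823

p₁ = 0.84, p₀ = 0.0947.
Under exogeneity and monotonicity, PS = (p₁ − p₀) / (1 − p₀).
PS = (0.84 − 0.0947) / (1 − 0.0947) = 0.7453 / 0.9053 ≈ 0.8233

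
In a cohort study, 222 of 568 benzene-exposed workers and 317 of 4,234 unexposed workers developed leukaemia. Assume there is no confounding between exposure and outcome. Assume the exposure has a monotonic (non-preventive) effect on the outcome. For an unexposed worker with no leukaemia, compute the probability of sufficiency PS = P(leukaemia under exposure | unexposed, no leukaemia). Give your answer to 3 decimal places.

PS ≈ 0.342

p₁ = P(outcome | exposed) = 222/568 = 0.39085
p₀ = P(outcome | unexposed) = 317/4234 = 0.07487
Under exogeneity and monotonicity, PS = (p₁ − p₀) / (1 − p₀).
PS = (0.39085 − 0.07487) / (1 − 0.07487) = 0.31597 / 0.92513 ≈ 0.3415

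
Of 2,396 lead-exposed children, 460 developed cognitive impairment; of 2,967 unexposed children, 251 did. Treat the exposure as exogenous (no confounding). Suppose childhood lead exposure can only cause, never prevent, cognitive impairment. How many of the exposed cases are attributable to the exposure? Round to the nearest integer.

about 257 cases

p₁ = P(outcome | exposed) = 460/2396 = 0.19199
p₀ = P(outcome | unexposed) = 251/2967 = 0.084597
PN = (p₁ − p₀)/p₁ = (0.19199 − 0.084597) / 0.19199 ≈ 0.55936.
Attributable cases ≈ PN × (exposed cases) = 0.55936 × 460 ≈ 257.31.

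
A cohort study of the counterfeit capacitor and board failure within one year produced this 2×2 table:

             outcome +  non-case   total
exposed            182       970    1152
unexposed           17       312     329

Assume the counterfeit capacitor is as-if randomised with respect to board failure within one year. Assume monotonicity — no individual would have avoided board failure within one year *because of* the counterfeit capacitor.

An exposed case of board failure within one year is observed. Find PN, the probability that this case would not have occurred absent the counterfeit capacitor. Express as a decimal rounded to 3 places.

PN ≈ 0.673

p₁ = P(outcome | exposed) = 182/1152 = 0.15799
p₀ = P(outcome | unexposed) = 17/329 = 0.051672
Under exogeneity and monotonicity, PN = (p₁ − p₀)/p₁.
PN = (0.15799 − 0.051672) / 0.15799 ≈ 0.6729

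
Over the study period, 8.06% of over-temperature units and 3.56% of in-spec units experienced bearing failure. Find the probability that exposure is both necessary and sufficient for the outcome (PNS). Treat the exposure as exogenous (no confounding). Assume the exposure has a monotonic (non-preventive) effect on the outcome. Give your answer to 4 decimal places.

p₁ = 0.0806, p₀ = 0.0356.
Under exogeneity and monotonicity, PNS = p₁ − p₀.
PNS = 0.0806 − 0.0356 = 0.045

PNS ≈ 0.0450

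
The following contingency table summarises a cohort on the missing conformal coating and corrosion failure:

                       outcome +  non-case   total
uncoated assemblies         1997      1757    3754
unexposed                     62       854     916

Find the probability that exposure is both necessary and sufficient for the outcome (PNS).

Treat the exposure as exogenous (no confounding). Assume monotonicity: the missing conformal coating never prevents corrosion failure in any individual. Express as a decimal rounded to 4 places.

p₁ = P(outcome | exposed) = 1997/3754 = 0.53197
p₀ = P(outcome | unexposed) = 62/916 = 0.067686
Under exogeneity and monotonicity, PNS = p₁ − p₀.
PNS = 0.53197 − 0.067686 = 0.46428

PNS ≈ 0.4643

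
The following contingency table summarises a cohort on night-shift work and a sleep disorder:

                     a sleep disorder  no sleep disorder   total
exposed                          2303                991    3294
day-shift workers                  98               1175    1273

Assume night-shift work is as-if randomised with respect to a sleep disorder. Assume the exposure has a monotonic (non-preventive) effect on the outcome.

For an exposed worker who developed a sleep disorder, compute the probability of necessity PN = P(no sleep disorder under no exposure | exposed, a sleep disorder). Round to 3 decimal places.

p₁ = P(outcome | exposed) = 2303/3294 = 0.69915
p₀ = P(outcome | unexposed) = 98/1273 = 0.076984
Under exogeneity and monotonicity, PN = (p₁ − p₀)/p₁.
PN = (0.69915 − 0.076984) / 0.69915 ≈ 0.8899

PN ≈ 0.890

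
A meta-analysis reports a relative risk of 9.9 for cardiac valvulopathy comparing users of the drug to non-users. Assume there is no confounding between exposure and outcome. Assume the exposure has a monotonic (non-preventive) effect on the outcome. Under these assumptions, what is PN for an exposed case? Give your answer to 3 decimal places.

PN ≈ 0.899

Under exogeneity and monotonicity, PN = (RR − 1) / RR = 1 − 1/RR.
PN = (9.9 − 1) / 9.9 = 8.9 / 9.9 ≈ 0.8990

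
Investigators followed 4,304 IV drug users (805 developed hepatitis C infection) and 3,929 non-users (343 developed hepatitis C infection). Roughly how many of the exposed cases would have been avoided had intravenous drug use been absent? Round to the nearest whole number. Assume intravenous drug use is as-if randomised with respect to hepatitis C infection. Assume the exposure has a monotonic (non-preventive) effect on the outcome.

about 429 cases

p₁ = P(outcome | exposed) = 805/4304 = 0.18704
p₀ = P(outcome | unexposed) = 343/3929 = 0.0873
PN = (p₁ − p₀)/p₁ = (0.18704 − 0.0873) / 0.18704 ≈ 0.53325.
Attributable cases ≈ PN × (exposed cases) = 0.53325 × 805 ≈ 429.26.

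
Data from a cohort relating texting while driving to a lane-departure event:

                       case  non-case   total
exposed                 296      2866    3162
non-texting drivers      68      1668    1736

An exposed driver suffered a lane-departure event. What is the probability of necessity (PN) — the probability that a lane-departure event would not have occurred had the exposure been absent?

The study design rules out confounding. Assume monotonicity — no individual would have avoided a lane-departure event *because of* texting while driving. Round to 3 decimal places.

p₁ = P(outcome | exposed) = 296/3162 = 0.093612
p₀ = P(outcome | unexposed) = 68/1736 = 0.039171
Under exogeneity and monotonicity, PN = (p₁ − p₀) / p₁.
PN = (0.093612 − 0.039171) / 0.093612 = 0.054441 / 0.093612 ≈ 0.5816

PN ≈ 0.582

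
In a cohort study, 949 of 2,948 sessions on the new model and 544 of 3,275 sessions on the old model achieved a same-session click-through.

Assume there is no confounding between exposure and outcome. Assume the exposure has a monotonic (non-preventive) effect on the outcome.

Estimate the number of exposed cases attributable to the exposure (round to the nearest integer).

p₁ = P(outcome | exposed) = 949/2948 = 0.32191
p₀ = P(outcome | unexposed) = 544/3275 = 0.16611
PN = (p₁ − p₀)/p₁ = (0.32191 − 0.16611) / 0.32191 ≈ 0.48400.
Attributable cases ≈ PN × (exposed cases) = 0.48400 × 949 ≈ 459.32.

about 459 cases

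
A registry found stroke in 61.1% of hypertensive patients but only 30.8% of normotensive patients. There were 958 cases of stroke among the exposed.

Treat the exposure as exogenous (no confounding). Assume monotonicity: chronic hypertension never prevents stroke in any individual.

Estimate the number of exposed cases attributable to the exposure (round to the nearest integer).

p₁ = 0.611, p₀ = 0.308.
PN = (p₁ − p₀)/p₁ = (0.611 − 0.308) / 0.611 ≈ 0.49591.
Attributable cases ≈ PN × (exposed cases) = 0.49591 × 958 ≈ 475.08.

about 475 cases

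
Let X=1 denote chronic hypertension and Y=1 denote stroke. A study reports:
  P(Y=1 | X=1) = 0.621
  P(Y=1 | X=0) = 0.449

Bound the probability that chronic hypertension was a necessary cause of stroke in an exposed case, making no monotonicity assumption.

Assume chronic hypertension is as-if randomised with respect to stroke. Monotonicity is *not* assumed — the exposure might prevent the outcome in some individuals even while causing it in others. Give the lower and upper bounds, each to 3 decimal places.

0.277 ≤ PN ≤ 0.887

Let p₁ = 0.621, p₀ = 0.449.
Under exogeneity alone the bounds on PN are max{0,(p₁−p₀)/p₁} ≤ PN ≤ min{1,(1−p₀)/p₁}.
  lower = (p₁ − p₀)/p₁ = 0.172 / 0.621 ≈ 0.2770
  upper = min{1, (1 − p₀)/p₁} = 0.551 / 0.621 ≈ 0.8873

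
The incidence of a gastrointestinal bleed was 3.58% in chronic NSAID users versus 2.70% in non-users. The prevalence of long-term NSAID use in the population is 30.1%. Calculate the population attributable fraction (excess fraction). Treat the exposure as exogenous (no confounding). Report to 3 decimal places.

p₁ = 0.0358, p₀ = 0.027.
Overall risk P(Y=1) = π·p₁ + (1−π)·p₀ = 0.301×0.0358 + 0.699×0.027 = 0.029649.
Under exogeneity, PAF = [P(Y=1) − p₀] / P(Y=1).
PAF = (0.029649 − 0.027) / 0.029649 ≈ 0.0893

PAF ≈ 0.089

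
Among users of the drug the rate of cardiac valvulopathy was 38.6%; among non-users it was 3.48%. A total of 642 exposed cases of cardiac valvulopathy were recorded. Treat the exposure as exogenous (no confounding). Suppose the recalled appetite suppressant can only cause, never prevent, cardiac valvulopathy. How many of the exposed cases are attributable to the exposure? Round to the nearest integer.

p₁ = 0.386, p₀ = 0.0348.
PN = (p₁ − p₀)/p₁ = (0.386 − 0.0348) / 0.386 ≈ 0.90984.
Attributable cases ≈ PN × (exposed cases) = 0.90984 × 642 ≈ 584.12.

about 584 cases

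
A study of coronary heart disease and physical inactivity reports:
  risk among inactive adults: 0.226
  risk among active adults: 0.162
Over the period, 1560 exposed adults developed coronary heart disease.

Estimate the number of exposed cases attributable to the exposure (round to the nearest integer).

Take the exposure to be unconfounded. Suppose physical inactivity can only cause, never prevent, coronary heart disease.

Let p₁ = 0.226, p₀ = 0.162.
PN = (p₁ − p₀)/p₁ = (0.226 − 0.162) / 0.226 ≈ 0.28319.
Attributable cases ≈ PN × (exposed cases) = 0.28319 × 1560 ≈ 441.77.

about 442 cases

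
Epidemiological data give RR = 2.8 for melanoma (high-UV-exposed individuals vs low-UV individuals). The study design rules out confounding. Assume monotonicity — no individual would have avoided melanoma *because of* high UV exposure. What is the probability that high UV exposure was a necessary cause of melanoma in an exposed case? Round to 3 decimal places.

Under exogeneity and monotonicity, PN = (RR − 1) / RR = 1 − 1/RR.
PN = (2.8 − 1) / 2.8 = 1.8 / 2.8 ≈ 0.6429

PN ≈ 0.643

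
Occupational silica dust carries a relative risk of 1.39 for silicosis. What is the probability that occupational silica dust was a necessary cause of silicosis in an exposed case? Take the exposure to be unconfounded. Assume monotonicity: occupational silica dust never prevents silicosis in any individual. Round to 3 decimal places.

Under exogeneity and monotonicity, PN = (RR − 1) / RR = 1 − 1/RR.
PN = (1.39 − 1) / 1.39 = 0.39 / 1.39 ≈ 0.2806

PN ≈ 0.281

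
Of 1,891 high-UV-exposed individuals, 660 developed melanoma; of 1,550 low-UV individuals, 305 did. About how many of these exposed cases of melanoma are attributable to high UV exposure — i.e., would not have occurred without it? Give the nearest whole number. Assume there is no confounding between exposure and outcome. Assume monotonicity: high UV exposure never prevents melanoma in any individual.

p₁ = P(outcome | exposed) = 660/1891 = 0.34902
p₀ = P(outcome | unexposed) = 305/1550 = 0.19677
PN = (p₁ − p₀)/p₁ = (0.34902 − 0.19677) / 0.34902 ≈ 0.43621.
Attributable cases ≈ PN × (exposed cases) = 0.43621 × 660 ≈ 287.90.

about 288 cases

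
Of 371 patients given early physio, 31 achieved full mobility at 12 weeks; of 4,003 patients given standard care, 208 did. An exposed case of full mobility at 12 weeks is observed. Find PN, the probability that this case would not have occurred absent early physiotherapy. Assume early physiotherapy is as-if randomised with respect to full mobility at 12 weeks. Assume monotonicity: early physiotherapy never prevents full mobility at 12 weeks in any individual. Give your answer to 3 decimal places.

PN ≈ 0.378

p₁ = P(outcome | exposed) = 31/371 = 0.083558
p₀ = P(outcome | unexposed) = 208/4003 = 0.051961
Under exogeneity and monotonicity, PN = (p₁ − p₀) / p₁.
PN = (0.083558 − 0.051961) / 0.083558 = 0.031597 / 0.083558 ≈ 0.3781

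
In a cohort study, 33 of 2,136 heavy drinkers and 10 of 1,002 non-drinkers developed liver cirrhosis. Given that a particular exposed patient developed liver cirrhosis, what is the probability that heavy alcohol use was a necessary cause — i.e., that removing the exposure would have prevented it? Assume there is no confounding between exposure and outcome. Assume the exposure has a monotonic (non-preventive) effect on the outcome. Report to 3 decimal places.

p₁ = P(outcome | exposed) = 33/2136 = 0.015449
p₀ = P(outcome | unexposed) = 10/1002 = 0.00998
Under exogeneity and monotonicity, PN = (p₁ − p₀) / p₁.
PN = (0.015449 − 0.00998) / 0.015449 = 0.0054694 / 0.015449 ≈ 0.3540

PN ≈ 0.354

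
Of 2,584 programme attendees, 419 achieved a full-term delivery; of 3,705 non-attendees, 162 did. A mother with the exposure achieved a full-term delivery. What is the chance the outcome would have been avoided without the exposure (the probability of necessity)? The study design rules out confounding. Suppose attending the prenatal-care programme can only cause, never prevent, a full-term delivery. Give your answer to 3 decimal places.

PN ≈ 0.730

p₁ = P(outcome | exposed) = 419/2584 = 0.16215
p₀ = P(outcome | unexposed) = 162/3705 = 0.043725
Under exogeneity and monotonicity, PN = (p₁ − p₀) / p₁.
PN = (0.16215 − 0.043725) / 0.16215 = 0.11843 / 0.16215 ≈ 0.7303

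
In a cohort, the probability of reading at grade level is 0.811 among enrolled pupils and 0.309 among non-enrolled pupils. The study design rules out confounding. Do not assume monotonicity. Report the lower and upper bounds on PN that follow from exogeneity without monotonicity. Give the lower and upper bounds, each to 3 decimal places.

Let p₁ = 0.811, p₀ = 0.309.
Under exogeneity alone the bounds on PN are max{0,(p₁−p₀)/p₁} ≤ PN ≤ min{1,(1−p₀)/p₁}.
  lower = (p₁ − p₀)/p₁ = 0.502 / 0.811 ≈ 0.6190
  upper = min{1, (1 − p₀)/p₁} = 0.691 / 0.811 ≈ 0.8520

0.619 ≤ PN ≤ 0.852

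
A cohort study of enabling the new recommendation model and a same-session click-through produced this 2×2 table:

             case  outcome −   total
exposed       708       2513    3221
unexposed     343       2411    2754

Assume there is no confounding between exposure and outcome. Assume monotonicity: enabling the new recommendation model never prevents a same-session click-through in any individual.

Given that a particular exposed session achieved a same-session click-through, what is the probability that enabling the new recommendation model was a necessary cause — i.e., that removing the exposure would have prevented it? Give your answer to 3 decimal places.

PN ≈ 0.433

p₁ = P(outcome | exposed) = 708/3221 = 0.21981
p₀ = P(outcome | unexposed) = 343/2754 = 0.12455
Under exogeneity and monotonicity, PN = (p₁ − p₀) / p₁.
PN = (0.21981 − 0.12455) / 0.21981 = 0.095261 / 0.21981 ≈ 0.4334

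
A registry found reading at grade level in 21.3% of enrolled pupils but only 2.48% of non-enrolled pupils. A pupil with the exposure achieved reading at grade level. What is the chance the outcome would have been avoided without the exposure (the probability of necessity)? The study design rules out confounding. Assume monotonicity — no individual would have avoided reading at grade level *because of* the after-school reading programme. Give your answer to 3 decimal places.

p₁ = 0.213, p₀ = 0.0248.
Under exogeneity and monotonicity, PN = (p₁ − p₀) / p₁.
PN = (0.213 − 0.0248) / 0.213 = 0.1882 / 0.213 ≈ 0.8836

PN ≈ 0.884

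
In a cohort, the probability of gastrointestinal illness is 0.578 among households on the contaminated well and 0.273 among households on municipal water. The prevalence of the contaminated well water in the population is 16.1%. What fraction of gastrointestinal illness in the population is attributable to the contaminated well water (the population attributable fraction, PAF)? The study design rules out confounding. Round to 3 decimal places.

Let p₁ = 0.578, p₀ = 0.273.
Overall risk P(Y=1) = π·p₁ + (1−π)·p₀ = 0.161×0.578 + 0.839×0.273 = 0.3221.
Under exogeneity, PAF = [P(Y=1) − p₀] / P(Y=1).
PAF = (0.3221 − 0.273) / 0.3221 ≈ 0.1525

PAF ≈ 0.152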